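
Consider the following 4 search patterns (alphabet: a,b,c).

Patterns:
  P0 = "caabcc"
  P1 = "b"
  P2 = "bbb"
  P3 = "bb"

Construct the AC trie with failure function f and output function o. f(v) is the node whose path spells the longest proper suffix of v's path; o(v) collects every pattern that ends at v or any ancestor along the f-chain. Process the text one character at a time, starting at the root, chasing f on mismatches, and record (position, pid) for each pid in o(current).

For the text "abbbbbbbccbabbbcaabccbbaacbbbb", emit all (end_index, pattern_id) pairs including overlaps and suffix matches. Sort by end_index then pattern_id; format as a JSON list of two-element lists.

Construct AC machine:
Trie nodes:
  0='ε' goto b→7 c→1
  1='c' goto a→2
  2='ca' goto a→3
  3='caa' goto b→4
  4='caab' goto c→5
  5='caabc' goto c→6
  6='caabcc' goto ·  [P0 ends]
  7='b' goto b→8  [P1 ends]
  8='bb' goto b→9  [P3 ends]
  9='bbb' goto ·  [P2 ends]

Failure links (BFS by depth):
  n1('c'): parent n0 fail=0; on 'c' 0 → fail=0;  out ∅∪∅=∅
  n7('b'): parent n0 fail=0; on 'b' 0 → fail=0;  out {1}∪∅={1}
  n2('ca'): parent n1 fail=0; on 'a' 0 → fail=0;  out ∅∪∅=∅
  n8('bb'): parent n7 fail=0; on 'b' 0 → fail=7;  out {3}∪{1}={1,3}
  n3('caa'): parent n2 fail=0; on 'a' 0 → fail=0;  out ∅∪∅=∅
  n9('bbb'): parent n8 fail=7; on 'b' 7 → fail=8;  out {2}∪{1,3}={1,2,3}
  n4('caab'): parent n3 fail=0; on 'b' 0 → fail=7;  out ∅∪{1}={1}
  n5('caabc'): parent n4 fail=7; on 'c' 7→0 → fail=1;  out ∅∪∅=∅
  n6('caabcc'): parent n5 fail=1; on 'c' 1→0 → fail=1;  out {0}∪∅={0}

Run:
[0] read 'a'  n0⇒n0
[1] read 'b'  n0⇒n7  → match P1@[1:1]
[2] read 'b'  n7⇒n8  → match P1@[2:2],P3@[1:2]
[3] read 'b'  n8⇒n9  → match P1@[3:3],P2@[1:3],P3@[2:3]
[4] read 'b'  n9⇒n9 (fail-walked)  → match P1@[4:4],P2@[2:4],P3@[3:4]
[5] read 'b'  n9⇒n9 (fail-walked)  → match P1@[5:5],P2@[3:5],P3@[4:5]
[6] read 'b'  n9⇒n9 (fail-walked)  → match P1@[6:6],P2@[4:6],P3@[5:6]
[7] read 'b'  n9⇒n9 (fail-walked)  → match P1@[7:7],P2@[5:7],P3@[6:7]
[8] read 'c'  n9⇒n1 (fail-walked)
[9] read 'c'  n1⇒n1 (fail-walked)
[10] read 'b'  n1⇒n7 (fail-walked)  → match P1@[10:10]
[11] read 'a'  n7⇒n0 (fail-walked)
[12] read 'b'  n0⇒n7  → match P1@[12:12]
[13] read 'b'  n7⇒n8  → match P1@[13:13],P3@[12:13]
[14] read 'b'  n8⇒n9  → match P1@[14:14],P2@[12:14],P3@[13:14]
[15] read 'c'  n9⇒n1 (fail-walked)
[16] read 'a'  n1⇒n2
[17] read 'a'  n2⇒n3
[18] read 'b'  n3⇒n4  → match P1@[18:18]
[19] read 'c'  n4⇒n5
[20] read 'c'  n5⇒n6  → match P0@[15:20]
[21] read 'b'  n6⇒n7 (fail-walked)  → match P1@[21:21]
[22] read 'b'  n7⇒n8  → match P1@[22:22],P3@[21:22]
[23] read 'a'  n8⇒n0 (fail-walked)
[24] read 'a'  n0⇒n0
[25] read 'c'  n0⇒n1
[26] read 'b'  n1⇒n7 (fail-walked)  → match P1@[26:26]
[27] read 'b'  n7⇒n8  → match P1@[27:27],P3@[26:27]
[28] read 'b'  n8⇒n9  → match P1@[28:28],P2@[26:28],P3@[27:28]
[29] read 'b'  n9⇒n9 (fail-walked)  → match P1@[29:29],P2@[27:29],P3@[28:29]

Result: [[1,1],[2,1],[2,3],[3,1],[3,2],[3,3],[4,1],[4,2],[4,3],[5,1],[5,2],[5,3],[6,1],[6,2],[6,3],[7,1],[7,2],[7,3],[10,1],[12,1],[13,1],[13,3],[14,1],[14,2],[14,3],[18,1],[20,0],[21,1],[22,1],[22,3],[26,1],[27,1],[27,3],[28,1],[28,2],[28,3],[29,1],[29,2],[29,3]]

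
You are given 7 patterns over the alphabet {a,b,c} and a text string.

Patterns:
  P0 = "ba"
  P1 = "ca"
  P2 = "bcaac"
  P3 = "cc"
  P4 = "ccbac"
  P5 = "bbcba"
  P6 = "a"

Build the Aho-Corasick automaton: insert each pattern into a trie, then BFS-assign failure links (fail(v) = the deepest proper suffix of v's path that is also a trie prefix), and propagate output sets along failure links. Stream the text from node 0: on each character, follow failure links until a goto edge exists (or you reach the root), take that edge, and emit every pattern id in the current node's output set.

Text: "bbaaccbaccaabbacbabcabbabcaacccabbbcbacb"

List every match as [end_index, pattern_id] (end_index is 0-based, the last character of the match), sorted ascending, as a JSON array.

Build:
Trie (insert patterns):
  n0 'ε': a→17 b→1 c→3
  n1 'b': a→2 b→13 c→5
  n2 'ba': ·  ←P0
  n3 'c': a→4 c→9
  n4 'ca': ·  ←P1
  n5 'bc': a→6
  n6 'bca': a→7
  n7 'bcaa': c→8
  n8 'bcaac': ·  ←P2
  n9 'cc': b→10  ←P3
  n10 'ccb': a→11
  n11 'ccba': c→12
  n12 'ccbac': ·  ←P4
  n13 'bb': c→14
  n14 'bbc': b→15
  n15 'bbcb': a→16
  n16 'bbcba': ·  ←P5
  n17 'a': ·  ←P6

BFS fail/out derivation:
  n1('b'): parent n0 fail=0; on 'b' 0 → fail=0;  out ∅∪∅=∅
  n3('c'): parent n0 fail=0; on 'c' 0 → fail=0;  out ∅∪∅=∅
  n17('a'): parent n0 fail=0; on 'a' 0 → fail=0;  out {6}∪∅={6}
  n2('ba'): parent n1 fail=0; on 'a' 0 → fail=17;  out {0}∪{6}={0,6}
  n4('ca'): parent n3 fail=0; on 'a' 0 → fail=17;  out {1}∪{6}={1,6}
  n5('bc'): parent n1 fail=0; on 'c' 0 → fail=3;  out ∅∪∅=∅
  n9('cc'): parent n3 fail=0; on 'c' 0 → fail=3;  out {3}∪∅={3}
  n13('bb'): parent n1 fail=0; on 'b' 0 → fail=1;  out ∅∪∅=∅
  n6('bca'): parent n5 fail=3; on 'a' 3 → fail=4;  out ∅∪{1,6}={1,6}
  n10('ccb'): parent n9 fail=3; on 'b' 3→0 → fail=1;  out ∅∪∅=∅
  n14('bbc'): parent n13 fail=1; on 'c' 1 → fail=5;  out ∅∪∅=∅
  n7('bcaa'): parent n6 fail=4; on 'a' 4→17→0 → fail=17;  out ∅∪{6}={6}
  n11('ccba'): parent n10 fail=1; on 'a' 1 → fail=2;  out ∅∪{0,6}={0,6}
  n15('bbcb'): parent n14 fail=5; on 'b' 5→3→0 → fail=1;  out ∅∪∅=∅
  n8('bcaac'): parent n7 fail=17; on 'c' 17→0 → fail=3;  out {2}∪∅={2}
  n12('ccbac'): parent n11 fail=2; on 'c' 2→17→0 → fail=3;  out {4}∪∅={4}
  n16('bbcba'): parent n15 fail=1; on 'a' 1 → fail=2;  out {5}∪{0,6}={0,5,6}

Text stream:
pos 0 'b': at 1
pos 1 'b': at 13
pos 2 'a': at 2 ·f  ** P0@[1:2],P6@[2:2]
pos 3 'a': at 17 ·f  ** P6@[3:3]
pos 4 'c': at 3 ·f
pos 5 'c': at 9  ** P3@[4:5]
pos 6 'b': at 10
pos 7 'a': at 11  ** P0@[6:7],P6@[7:7]
pos 8 'c': at 12  ** P4@[4:8]
pos 9 'c': at 9 ·f  ** P3@[8:9]
pos 10 'a': at 4 ·f  ** P1@[9:10],P6@[10:10]
pos 11 'a': at 17 ·f  ** P6@[11:11]
pos 12 'b': at 1 ·f
pos 13 'b': at 13
pos 14 'a': at 2 ·f  ** P0@[13:14],P6@[14:14]
pos 15 'c': at 3 ·f
pos 16 'b': at 1 ·f
pos 17 'a': at 2  ** P0@[16:17],P6@[17:17]
pos 18 'b': at 1 ·f
pos 19 'c': at 5
pos 20 'a': at 6  ** P1@[19:20],P6@[20:20]
pos 21 'b': at 1 ·f
pos 22 'b': at 13
pos 23 'a': at 2 ·f  ** P0@[22:23],P6@[23:23]
pos 24 'b': at 1 ·f
pos 25 'c': at 5
pos 26 'a': at 6  ** P1@[25:26],P6@[26:26]
pos 27 'a': at 7  ** P6@[27:27]
pos 28 'c': at 8  ** P2@[24:28]
pos 29 'c': at 9 ·f  ** P3@[28:29]
pos 30 'c': at 9 ·f  ** P3@[29:30]
pos 31 'a': at 4 ·f  ** P1@[30:31],P6@[31:31]
pos 32 'b': at 1 ·f
pos 33 'b': at 13
pos 34 'b': at 13 ·f
pos 35 'c': at 14
pos 36 'b': at 15
pos 37 'a': at 16  ** P0@[36:37],P5@[33:37],P6@[37:37]
pos 38 'c': at 3 ·f
pos 39 'b': at 1 ·f

Result: [[2,0],[2,6],[3,6],[5,3],[7,0],[7,6],[8,4],[9,3],[10,1],[10,6],[11,6],[14,0],[14,6],[17,0],[17,6],[20,1],[20,6],[23,0],[23,6],[26,1],[26,6],[27,6],[28,2],[29,3],[30,3],[31,1],[31,6],[37,0],[37,5],[37,6]]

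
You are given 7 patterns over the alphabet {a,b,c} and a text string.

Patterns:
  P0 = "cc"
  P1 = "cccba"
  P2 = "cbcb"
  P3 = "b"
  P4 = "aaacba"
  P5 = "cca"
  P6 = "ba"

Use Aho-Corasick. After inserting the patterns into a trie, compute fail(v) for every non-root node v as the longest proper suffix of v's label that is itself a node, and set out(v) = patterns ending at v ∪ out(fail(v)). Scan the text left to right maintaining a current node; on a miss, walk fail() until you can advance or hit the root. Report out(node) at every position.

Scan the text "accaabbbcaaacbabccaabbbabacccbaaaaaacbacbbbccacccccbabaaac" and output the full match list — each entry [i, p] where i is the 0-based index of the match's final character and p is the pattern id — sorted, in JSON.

Construct AC machine:
Trie nodes:
  0='ε' goto a→10 b→9 c→1
  1='c' goto b→6 c→2
  2='cc' goto a→16 c→3  [P0 ends]
  3='ccc' goto b→4
  4='cccb' goto a→5
  5='cccba' goto ·  [P1 ends]
  6='cb' goto c→7
  7='cbc' goto b→8
  8='cbcb' goto ·  [P2 ends]
  9='b' goto a→17  [P3 ends]
  10='a' goto a→11
  11='aa' goto a→12
  12='aaa' goto c→13
  13='aaac' goto b→14
  14='aaacb' goto a→15
  15='aaacba' goto ·  [P4 ends]
  16='cca' goto ·  [P5 ends]
  17='ba' goto ·  [P6 ends]

BFS fail/out derivation:
  n1('c'): parent n0 fail=0; on 'c' 0 → fail=0;  out ∅∪∅=∅
  n9('b'): parent n0 fail=0; on 'b' 0 → fail=0;  out {3}∪∅={3}
  n10('a'): parent n0 fail=0; on 'a' 0 → fail=0;  out ∅∪∅=∅
  n2('cc'): parent n1 fail=0; on 'c' 0 → fail=1;  out {0}∪∅={0}
  n6('cb'): parent n1 fail=0; on 'b' 0 → fail=9;  out ∅∪{3}={3}
  n11('aa'): parent n10 fail=0; on 'a' 0 → fail=10;  out ∅∪∅=∅
  n17('ba'): parent n9 fail=0; on 'a' 0 → fail=10;  out {6}∪∅={6}
  n3('ccc'): parent n2 fail=1; on 'c' 1 → fail=2;  out ∅∪{0}={0}
  n7('cbc'): parent n6 fail=9; on 'c' 9→0 → fail=1;  out ∅∪∅=∅
  n12('aaa'): parent n11 fail=10; on 'a' 10 → fail=11;  out ∅∪∅=∅
  n16('cca'): parent n2 fail=1; on 'a' 1→0 → fail=10;  out {5}∪∅={5}
  n4('cccb'): parent n3 fail=2; on 'b' 2→1 → fail=6;  out ∅∪{3}={3}
  n8('cbcb'): parent n7 fail=1; on 'b' 1 → fail=6;  out {2}∪{3}={2,3}
  n13('aaac'): parent n12 fail=11; on 'c' 11→10→0 → fail=1;  out ∅∪∅=∅
  n5('cccba'): parent n4 fail=6; on 'a' 6→9 → fail=17;  out {1}∪{6}={1,6}
  n14('aaacb'): parent n13 fail=1; on 'b' 1 → fail=6;  out ∅∪{3}={3}
  n15('aaacba'): parent n14 fail=6; on 'a' 6→9 → fail=17;  out {4}∪{6}={4,6}

Text stream:
i=0 'a': node 0→10
i=1 'c': node 10→1 (via fail)
i=2 'c': node 1→2  → match P0@[1:2]
i=3 'a': node 2→16  → match P5@[1:3]
i=4 'a': node 16→11 (via fail)
i=5 'b': node 11→9 (via fail)  → match P3@[5:5]
i=6 'b': node 9→9 (via fail)  → match P3@[6:6]
i=7 'b': node 9→9 (via fail)  → match P3@[7:7]
i=8 'c': node 9→1 (via fail)
i=9 'a': node 1→10 (via fail)
i=10 'a': node 10→11
i=11 'a': node 11→12
i=12 'c': node 12→13
i=13 'b': node 13→14  → match P3@[13:13]
i=14 'a': node 14→15  → match P4@[9:14],P6@[13:14]
i=15 'b': node 15→9 (via fail)  → match P3@[15:15]
i=16 'c': node 9→1 (via fail)
i=17 'c': node 1→2  → match P0@[16:17]
i=18 'a': node 2→16  → match P5@[16:18]
i=19 'a': node 16→11 (via fail)
i=20 'b': node 11→9 (via fail)  → match P3@[20:20]
i=21 'b': node 9→9 (via fail)  → match P3@[21:21]
i=22 'b': node 9→9 (via fail)  → match P3@[22:22]
i=23 'a': node 9→17  → match P6@[22:23]
i=24 'b': node 17→9 (via fail)  → match P3@[24:24]
i=25 'a': node 9→17  → match P6@[24:25]
i=26 'c': node 17→1 (via fail)
i=27 'c': node 1→2  → match P0@[26:27]
i=28 'c': node 2→3  → match P0@[27:28]
i=29 'b': node 3→4  → match P3@[29:29]
i=30 'a': node 4→5  → match P1@[26:30],P6@[29:30]
i=31 'a': node 5→11 (via fail)
i=32 'a': node 11→12
i=33 'a': node 12→12 (via fail)
i=34 'a': node 12→12 (via fail)
i=35 'a': node 12→12 (via fail)
i=36 'c': node 12→13
i=37 'b': node 13→14  → match P3@[37:37]
i=38 'a': node 14→15  → match P4@[33:38],P6@[37:38]
i=39 'c': node 15→1 (via fail)
i=40 'b': node 1→6  → match P3@[40:40]
i=41 'b': node 6→9 (via fail)  → match P3@[41:41]
i=42 'b': node 9→9 (via fail)  → match P3@[42:42]
i=43 'c': node 9→1 (via fail)
i=44 'c': node 1→2  → match P0@[43:44]
i=45 'a': node 2→16  → match P5@[43:45]
i=46 'c': node 16→1 (via fail)
i=47 'c': node 1→2  → match P0@[46:47]
i=48 'c': node 2→3  → match P0@[47:48]
i=49 'c': node 3→3 (via fail)  → match P0@[48:49]
i=50 'c': node 3→3 (via fail)  → match P0@[49:50]
i=51 'b': node 3→4  → match P3@[51:51]
i=52 'a': node 4→5  → match P1@[48:52],P6@[51:52]
i=53 'b': node 5→9 (via fail)  → match P3@[53:53]
i=54 'a': node 9→17  → match P6@[53:54]
i=55 'a': node 17→11 (via fail)
i=56 'a': node 11→12
i=57 'c': node 12→13

All matches (sorted): [[2,0],[3,5],[5,3],[6,3],[7,3],[13,3],[14,4],[14,6],[15,3],[17,0],[18,5],[20,3],[21,3],[22,3],[23,6],[24,3],[25,6],[27,0],[28,0],[29,3],[30,1],[30,6],[37,3],[38,4],[38,6],[40,3],[41,3],[42,3],[44,0],[45,5],[47,0],[48,0],[49,0],[50,0],[51,3],[52,1],[52,6],[53,3],[54,6]]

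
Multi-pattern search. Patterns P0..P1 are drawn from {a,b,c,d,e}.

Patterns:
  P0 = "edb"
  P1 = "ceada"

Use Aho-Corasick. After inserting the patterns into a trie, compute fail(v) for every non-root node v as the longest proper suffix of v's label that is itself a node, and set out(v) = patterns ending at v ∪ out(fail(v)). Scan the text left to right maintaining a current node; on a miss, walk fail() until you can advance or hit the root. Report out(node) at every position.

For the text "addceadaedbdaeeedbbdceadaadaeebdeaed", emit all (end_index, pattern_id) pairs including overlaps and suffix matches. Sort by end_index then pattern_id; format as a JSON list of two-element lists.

Build:
Trie (insert patterns):
  n0 'ε': c→4 e→1
  n1 'e': d→2
  n2 'ed': b→3
  n3 'edb': ·  ←P0
  n4 'c': e→5
  n5 'ce': a→6
  n6 'cea': d→7
  n7 'cead': a→8
  n8 'ceada': ·  ←P1

Failure links (BFS by depth):
  fail(1) 'e': from fail(0)=0 chase 'e': 0 ⇒ 0;  out=∅∪out(0)=∅
  fail(4) 'c': from fail(0)=0 chase 'c': 0 ⇒ 0;  out=∅∪out(0)=∅
  fail(2) 'ed': from fail(1)=0 chase 'd': 0 ⇒ 0;  out=∅∪out(0)=∅
  fail(5) 'ce': from fail(4)=0 chase 'e': 0 ⇒ 1;  out=∅∪out(1)=∅
  fail(3) 'edb': from fail(2)=0 chase 'b': 0 ⇒ 0;  out={0}∪out(0)={0}
  fail(6) 'cea': from fail(5)=1 chase 'a': 1→0 ⇒ 0;  out=∅∪out(0)=∅
  fail(7) 'cead': from fail(6)=0 chase 'd': 0 ⇒ 0;  out=∅∪out(0)=∅
  fail(8) 'ceada': from fail(7)=0 chase 'a': 0 ⇒ 0;  out={1}∪out(0)={1}

Text stream:
i=0 'a': node 0→0
i=1 'd': node 0→0
i=2 'd': node 0→0
i=3 'c': node 0→4
i=4 'e': node 4→5
i=5 'a': node 5→6
i=6 'd': node 6→7
i=7 'a': node 7→8  emit P1@[3:7]
i=8 'e': node 8→1 (fail-walked)
i=9 'd': node 1→2
i=10 'b': node 2→3  emit P0@[8:10]
i=11 'd': node 3→0 (fail-walked)
i=12 'a': node 0→0
i=13 'e': node 0→1
i=14 'e': node 1→1 (fail-walked)
i=15 'e': node 1→1 (fail-walked)
i=16 'd': node 1→2
i=17 'b': node 2→3  emit P0@[15:17]
i=18 'b': node 3→0 (fail-walked)
i=19 'd': node 0→0
i=20 'c': node 0→4
i=21 'e': node 4→5
i=22 'a': node 5→6
i=23 'd': node 6→7
i=24 'a': node 7→8  emit P1@[20:24]
i=25 'a': node 8→0 (fail-walked)
i=26 'd': node 0→0
i=27 'a': node 0→0
i=28 'e': node 0→1
i=29 'e': node 1→1 (fail-walked)
i=30 'b': node 1→0 (fail-walked)
i=31 'd': node 0→0
i=32 'e': node 0→1
i=33 'a': node 1→0 (fail-walked)
i=34 'e': node 0→1
i=35 'd': node 1→2

Matches: [[7,1],[10,0],[17,0],[24,1]]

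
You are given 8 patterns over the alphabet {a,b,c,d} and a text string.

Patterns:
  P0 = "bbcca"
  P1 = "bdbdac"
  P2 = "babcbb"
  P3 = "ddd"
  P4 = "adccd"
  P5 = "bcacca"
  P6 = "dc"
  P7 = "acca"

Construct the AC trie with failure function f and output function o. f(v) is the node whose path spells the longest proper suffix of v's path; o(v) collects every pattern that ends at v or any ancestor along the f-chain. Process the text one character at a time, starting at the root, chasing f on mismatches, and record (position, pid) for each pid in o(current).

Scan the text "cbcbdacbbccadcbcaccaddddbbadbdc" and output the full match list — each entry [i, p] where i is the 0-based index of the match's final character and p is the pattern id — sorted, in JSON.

Build automaton:
Trie (insert patterns):
  0='ε' goto a→19 b→1 d→16
  1='b' goto a→11 b→2 c→24 d→6
  2='bb' goto c→3
  3='bbc' goto c→4
  4='bbcc' goto a→5
  5='bbcca' goto ·  ←P0
  6='bd' goto b→7
  7='bdb' goto d→8
  8='bdbd' goto a→9
  9='bdbda' goto c→10
  10='bdbdac' goto ·  ←P1
  11='ba' goto b→12
  12='bab' goto c→13
  13='babc' goto b→14
  14='babcb' goto b→15
  15='babcbb' goto ·  ←P2
  16='d' goto c→29 d→17
  17='dd' goto d→18
  18='ddd' goto ·  ←P3
  19='a' goto c→30 d→20
  20='ad' goto c→21
  21='adc' goto c→22
  22='adcc' goto d→23
  23='adccd' goto ·  ←P4
  24='bc' goto a→25
  25='bca' goto c→26
  26='bcac' goto c→27
  27='bcacc' goto a→28
  28='bcacca' goto ·  ←P5
  29='dc' goto ·  ←P6
  30='ac' goto c→31
  31='acc' goto a→32
  32='acca' goto ·  ←P7

Failure links (BFS by depth):
  n1('b'): parent n0 fail=0; on 'b' 0 → fail=0;  out ∅∪∅=∅
  n16('d'): parent n0 fail=0; on 'd' 0 → fail=0;  out ∅∪∅=∅
  n19('a'): parent n0 fail=0; on 'a' 0 → fail=0;  out ∅∪∅=∅
  n2('bb'): parent n1 fail=0; on 'b' 0 → fail=1;  out ∅∪∅=∅
  n6('bd'): parent n1 fail=0; on 'd' 0 → fail=16;  out ∅∪∅=∅
  n11('ba'): parent n1 fail=0; on 'a' 0 → fail=19;  out ∅∪∅=∅
  n17('dd'): parent n16 fail=0; on 'd' 0 → fail=16;  out ∅∪∅=∅
  n20('ad'): parent n19 fail=0; on 'd' 0 → fail=16;  out ∅∪∅=∅
  n24('bc'): parent n1 fail=0; on 'c' 0 → fail=0;  out ∅∪∅=∅
  n29('dc'): parent n16 fail=0; on 'c' 0 → fail=0;  out {6}∪∅={6}
  n30('ac'): parent n19 fail=0; on 'c' 0 → fail=0;  out ∅∪∅=∅
  n3('bbc'): parent n2 fail=1; on 'c' 1 → fail=24;  out ∅∪∅=∅
  n7('bdb'): parent n6 fail=16; on 'b' 16→0 → fail=1;  out ∅∪∅=∅
  n12('bab'): parent n11 fail=19; on 'b' 19→0 → fail=1;  out ∅∪∅=∅
  n18('ddd'): parent n17 fail=16; on 'd' 16 → fail=17;  out {3}∪∅={3}
  n21('adc'): parent n20 fail=16; on 'c' 16 → fail=29;  out ∅∪{6}={6}
  n25('bca'): parent n24 fail=0; on 'a' 0 → fail=19;  out ∅∪∅=∅
  n31('acc'): parent n30 fail=0; on 'c' 0 → fail=0;  out ∅∪∅=∅
  n4('bbcc'): parent n3 fail=24; on 'c' 24→0 → fail=0;  out ∅∪∅=∅
  n8('bdbd'): parent n7 fail=1; on 'd' 1 → fail=6;  out ∅∪∅=∅
  n13('babc'): parent n12 fail=1; on 'c' 1 → fail=24;  out ∅∪∅=∅
  n22('adcc'): parent n21 fail=29; on 'c' 29→0 → fail=0;  out ∅∪∅=∅
  n26('bcac'): parent n25 fail=19; on 'c' 19 → fail=30;  out ∅∪∅=∅
  n32('acca'): parent n31 fail=0; on 'a' 0 → fail=19;  out {7}∪∅={7}
  n5('bbcca'): parent n4 fail=0; on 'a' 0 → fail=19;  out {0}∪∅={0}
  n9('bdbda'): parent n8 fail=6; on 'a' 6→16→0 → fail=19;  out ∅∪∅=∅
  n14('babcb'): parent n13 fail=24; on 'b' 24→0 → fail=1;  out ∅∪∅=∅
  n23('adccd'): parent n22 fail=0; on 'd' 0 → fail=16;  out {4}∪∅={4}
  n27('bcacc'): parent n26 fail=30; on 'c' 30 → fail=31;  out ∅∪∅=∅
  n10('bdbdac'): parent n9 fail=19; on 'c' 19 → fail=30;  out {1}∪∅={1}
  n15('babcbb'): parent n14 fail=1; on 'b' 1 → fail=2;  out {2}∪∅={2}
  n28('bcacca'): parent n27 fail=31; on 'a' 31 → fail=32;  out {5}∪{7}={5,7}

Run:
i=0 'c': node 0→0
i=1 'b': node 0→1
i=2 'c': node 1→24
i=3 'b': node 24→1 ·f
i=4 'd': node 1→6
i=5 'a': node 6→19 ·f
i=6 'c': node 19→30
i=7 'b': node 30→1 ·f
i=8 'b': node 1→2
i=9 'c': node 2→3
i=10 'c': node 3→4
i=11 'a': node 4→5  emit P0@[7:11]
i=12 'd': node 5→20 ·f
i=13 'c': node 20→21  emit P6@[12:13]
i=14 'b': node 21→1 ·f
i=15 'c': node 1→24
i=16 'a': node 24→25
i=17 'c': node 25→26
i=18 'c': node 26→27
i=19 'a': node 27→28  emit P5@[14:19],P7@[16:19]
i=20 'd': node 28→20 ·f
i=21 'd': node 20→17 ·f
i=22 'd': node 17→18  emit P3@[20:22]
i=23 'd': node 18→18 ·f  emit P3@[21:23]
i=24 'b': node 18→1 ·f
i=25 'b': node 1→2
i=26 'a': node 2→11 ·f
i=27 'd': node 11→20 ·f
i=28 'b': node 20→1 ·f
i=29 'd': node 1→6
i=30 'c': node 6→29 ·f  emit P6@[29:30]

Result: [[11,0],[13,6],[19,5],[19,7],[22,3],[23,3],[30,6]]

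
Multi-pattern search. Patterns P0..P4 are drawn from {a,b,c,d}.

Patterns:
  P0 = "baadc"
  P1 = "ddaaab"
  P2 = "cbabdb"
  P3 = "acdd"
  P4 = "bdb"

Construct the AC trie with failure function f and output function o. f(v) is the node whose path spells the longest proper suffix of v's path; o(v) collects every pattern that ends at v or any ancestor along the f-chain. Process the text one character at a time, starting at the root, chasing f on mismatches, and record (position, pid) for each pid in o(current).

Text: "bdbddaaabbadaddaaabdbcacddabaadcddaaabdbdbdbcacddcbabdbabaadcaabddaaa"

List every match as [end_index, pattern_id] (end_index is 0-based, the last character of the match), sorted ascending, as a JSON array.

Build:
Trie (insert patterns):
  n0 'ε': a→18 b→1 c→12 d→6
  n1 'b': a→2 d→22
  n2 'ba': a→3
  n3 'baa': d→4
  n4 'baad': c→5
  n5 'baadc': ·  [P0 ends]
  n6 'd': d→7
  n7 'dd': a→8
  n8 'dda': a→9
  n9 'ddaa': a→10
  n10 'ddaaa': b→11
  n11 'ddaaab': ·  [P1 ends]
  n12 'c': b→13
  n13 'cb': a→14
  n14 'cba': b→15
  n15 'cbab': d→16
  n16 'cbabd': b→17
  n17 'cbabdb': ·  [P2 ends]
  n18 'a': c→19
  n19 'ac': d→20
  n20 'acd': d→21
  n21 'acdd': ·  [P3 ends]
  n22 'bd': b→23
  n23 'bdb': ·  [P4 ends]

BFS fail/out derivation:
  n1('b'): parent n0 fail=0; on 'b' 0 → fail=0;  out ∅∪∅=∅
  n6('d'): parent n0 fail=0; on 'd' 0 → fail=0;  out ∅∪∅=∅
  n12('c'): parent n0 fail=0; on 'c' 0 → fail=0;  out ∅∪∅=∅
  n18('a'): parent n0 fail=0; on 'a' 0 → fail=0;  out ∅∪∅=∅
  n2('ba'): parent n1 fail=0; on 'a' 0 → fail=18;  out ∅∪∅=∅
  n7('dd'): parent n6 fail=0; on 'd' 0 → fail=6;  out ∅∪∅=∅
  n13('cb'): parent n12 fail=0; on 'b' 0 → fail=1;  out ∅∪∅=∅
  n19('ac'): parent n18 fail=0; on 'c' 0 → fail=12;  out ∅∪∅=∅
  n22('bd'): parent n1 fail=0; on 'd' 0 → fail=6;  out ∅∪∅=∅
  n3('baa'): parent n2 fail=18; on 'a' 18→0 → fail=18;  out ∅∪∅=∅
  n8('dda'): parent n7 fail=6; on 'a' 6→0 → fail=18;  out ∅∪∅=∅
  n14('cba'): parent n13 fail=1; on 'a' 1 → fail=2;  out ∅∪∅=∅
  n20('acd'): parent n19 fail=12; on 'd' 12→0 → fail=6;  out ∅∪∅=∅
  n23('bdb'): parent n22 fail=6; on 'b' 6→0 → fail=1;  out {4}∪∅={4}
  n4('baad'): parent n3 fail=18; on 'd' 18→0 → fail=6;  out ∅∪∅=∅
  n9('ddaa'): parent n8 fail=18; on 'a' 18→0 → fail=18;  out ∅∪∅=∅
  n15('cbab'): parent n14 fail=2; on 'b' 2→18→0 → fail=1;  out ∅∪∅=∅
  n21('acdd'): parent n20 fail=6; on 'd' 6 → fail=7;  out {3}∪∅={3}
  n5('baadc'): parent n4 fail=6; on 'c' 6→0 → fail=12;  out {0}∪∅={0}
  n10('ddaaa'): parent n9 fail=18; on 'a' 18→0 → fail=18;  out ∅∪∅=∅
  n16('cbabd'): parent n15 fail=1; on 'd' 1 → fail=22;  out ∅∪∅=∅
  n11('ddaaab'): parent n10 fail=18; on 'b' 18→0 → fail=1;  out {1}∪∅={1}
  n17('cbabdb'): parent n16 fail=22; on 'b' 22 → fail=23;  out {2}∪{4}={2,4}

Text stream:
[0] read 'b'  n0⇒n1
[1] read 'd'  n1⇒n22
[2] read 'b'  n22⇒n23  emit P4@[0:2]
[3] read 'd'  n23⇒n22 ·f
[4] read 'd'  n22⇒n7 ·f
[5] read 'a'  n7⇒n8
[6] read 'a'  n8⇒n9
[7] read 'a'  n9⇒n10
[8] read 'b'  n10⇒n11  emit P1@[3:8]
[9] read 'b'  n11⇒n1 ·f
[10] read 'a'  n1⇒n2
[11] read 'd'  n2⇒n6 ·f
[12] read 'a'  n6⇒n18 ·f
[13] read 'd'  n18⇒n6 ·f
[14] read 'd'  n6⇒n7
[15] read 'a'  n7⇒n8
[16] read 'a'  n8⇒n9
[17] read 'a'  n9⇒n10
[18] read 'b'  n10⇒n11  emit P1@[13:18]
[19] read 'd'  n11⇒n22 ·f
[20] read 'b'  n22⇒n23  emit P4@[18:20]
[21] read 'c'  n23⇒n12 ·f
[22] read 'a'  n12⇒n18 ·f
[23] read 'c'  n18⇒n19
[24] read 'd'  n19⇒n20
[25] read 'd'  n20⇒n21  emit P3@[22:25]
[26] read 'a'  n21⇒n8 ·f
[27] read 'b'  n8⇒n1 ·f
[28] read 'a'  n1⇒n2
[29] read 'a'  n2⇒n3
[30] read 'd'  n3⇒n4
[31] read 'c'  n4⇒n5  emit P0@[27:31]
[32] read 'd'  n5⇒n6 ·f
[33] read 'd'  n6⇒n7
[34] read 'a'  n7⇒n8
[35] read 'a'  n8⇒n9
[36] read 'a'  n9⇒n10
[37] read 'b'  n10⇒n11  emit P1@[32:37]
[38] read 'd'  n11⇒n22 ·f
[39] read 'b'  n22⇒n23  emit P4@[37:39]
[40] read 'd'  n23⇒n22 ·f
[41] read 'b'  n22⇒n23  emit P4@[39:41]
[42] read 'd'  n23⇒n22 ·f
[43] read 'b'  n22⇒n23  emit P4@[41:43]
[44] read 'c'  n23⇒n12 ·f
[45] read 'a'  n12⇒n18 ·f
[46] read 'c'  n18⇒n19
[47] read 'd'  n19⇒n20
[48] read 'd'  n20⇒n21  emit P3@[45:48]
[49] read 'c'  n21⇒n12 ·f
[50] read 'b'  n12⇒n13
[51] read 'a'  n13⇒n14
[52] read 'b'  n14⇒n15
[53] read 'd'  n15⇒n16
[54] read 'b'  n16⇒n17  emit P2@[49:54],P4@[52:54]
[55] read 'a'  n17⇒n2 ·f
[56] read 'b'  n2⇒n1 ·f
[57] read 'a'  n1⇒n2
[58] read 'a'  n2⇒n3
[59] read 'd'  n3⇒n4
[60] read 'c'  n4⇒n5  emit P0@[56:60]
[61] read 'a'  n5⇒n18 ·f
[62] read 'a'  n18⇒n18 ·f
[63] read 'b'  n18⇒n1 ·f
[64] read 'd'  n1⇒n22
[65] read 'd'  n22⇒n7 ·f
[66] read 'a'  n7⇒n8
[67] read 'a'  n8⇒n9
[68] read 'a'  n9⇒n10

Matches: [[2,4],[8,1],[18,1],[20,4],[25,3],[31,0],[37,1],[39,4],[41,4],[43,4],[48,3],[54,2],[54,4],[60,0]]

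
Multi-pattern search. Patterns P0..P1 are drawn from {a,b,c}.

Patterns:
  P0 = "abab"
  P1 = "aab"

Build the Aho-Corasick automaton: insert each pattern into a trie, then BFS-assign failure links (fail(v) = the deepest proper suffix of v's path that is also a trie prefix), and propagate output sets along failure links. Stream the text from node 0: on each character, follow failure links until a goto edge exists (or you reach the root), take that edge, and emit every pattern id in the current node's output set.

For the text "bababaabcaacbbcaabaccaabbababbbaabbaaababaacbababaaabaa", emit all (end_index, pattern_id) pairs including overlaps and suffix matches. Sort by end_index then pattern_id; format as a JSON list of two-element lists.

Build automaton:
Trie nodes:
  n0 'ε': a→1
  n1 'a': a→5 b→2
  n2 'ab': a→3
  n3 'aba': b→4
  n4 'abab': ·  [P0 ends]
  n5 'aa': b→6
  n6 'aab': ·  [P1 ends]

BFS fail/out derivation:
  n1('a'): parent n0 fail=0; on 'a' 0 → fail=0;  out ∅∪∅=∅
  n2('ab'): parent n1 fail=0; on 'b' 0 → fail=0;  out ∅∪∅=∅
  n5('aa'): parent n1 fail=0; on 'a' 0 → fail=1;  out ∅∪∅=∅
  n3('aba'): parent n2 fail=0; on 'a' 0 → fail=1;  out ∅∪∅=∅
  n6('aab'): parent n5 fail=1; on 'b' 1 → fail=2;  out {1}∪∅={1}
  n4('abab'): parent n3 fail=1; on 'b' 1 → fail=2;  out {0}∪∅={0}

Run:
[0] read 'b'  n0⇒n0
[1] read 'a'  n0⇒n1
[2] read 'b'  n1⇒n2
[3] read 'a'  n2⇒n3
[4] read 'b'  n3⇒n4  emit P0@[1:4]
[5] read 'a'  n4⇒n3 (via fail)
[6] read 'a'  n3⇒n5 (via fail)
[7] read 'b'  n5⇒n6  emit P1@[5:7]
[8] read 'c'  n6⇒n0 (via fail)
[9] read 'a'  n0⇒n1
[10] read 'a'  n1⇒n5
[11] read 'c'  n5⇒n0 (via fail)
[12] read 'b'  n0⇒n0
[13] read 'b'  n0⇒n0
[14] read 'c'  n0⇒n0
[15] read 'a'  n0⇒n1
[16] read 'a'  n1⇒n5
[17] read 'b'  n5⇒n6  emit P1@[15:17]
[18] read 'a'  n6⇒n3 (via fail)
[19] read 'c'  n3⇒n0 (via fail)
[20] read 'c'  n0⇒n0
[21] read 'a'  n0⇒n1
[22] read 'a'  n1⇒n5
[23] read 'b'  n5⇒n6  emit P1@[21:23]
[24] read 'b'  n6⇒n0 (via fail)
[25] read 'a'  n0⇒n1
[26] read 'b'  n1⇒n2
[27] read 'a'  n2⇒n3
[28] read 'b'  n3⇒n4  emit P0@[25:28]
[29] read 'b'  n4⇒n0 (via fail)
[30] read 'b'  n0⇒n0
[31] read 'a'  n0⇒n1
[32] read 'a'  n1⇒n5
[33] read 'b'  n5⇒n6  emit P1@[31:33]
[34] read 'b'  n6⇒n0 (via fail)
[35] read 'a'  n0⇒n1
[36] read 'a'  n1⇒n5
[37] read 'a'  n5⇒n5 (via fail)
[38] read 'b'  n5⇒n6  emit P1@[36:38]
[39] read 'a'  n6⇒n3 (via fail)
[40] read 'b'  n3⇒n4  emit P0@[37:40]
[41] read 'a'  n4⇒n3 (via fail)
[42] read 'a'  n3⇒n5 (via fail)
[43] read 'c'  n5⇒n0 (via fail)
[44] read 'b'  n0⇒n0
[45] read 'a'  n0⇒n1
[46] read 'b'  n1⇒n2
[47] read 'a'  n2⇒n3
[48] read 'b'  n3⇒n4  emit P0@[45:48]
[49] read 'a'  n4⇒n3 (via fail)
[50] read 'a'  n3⇒n5 (via fail)
[51] read 'a'  n5⇒n5 (via fail)
[52] read 'b'  n5⇒n6  emit P1@[50:52]
[53] read 'a'  n6⇒n3 (via fail)
[54] read 'a'  n3⇒n5 (via fail)

Matches: [[4,0],[7,1],[17,1],[23,1],[28,0],[33,1],[38,1],[40,0],[48,0],[52,1]]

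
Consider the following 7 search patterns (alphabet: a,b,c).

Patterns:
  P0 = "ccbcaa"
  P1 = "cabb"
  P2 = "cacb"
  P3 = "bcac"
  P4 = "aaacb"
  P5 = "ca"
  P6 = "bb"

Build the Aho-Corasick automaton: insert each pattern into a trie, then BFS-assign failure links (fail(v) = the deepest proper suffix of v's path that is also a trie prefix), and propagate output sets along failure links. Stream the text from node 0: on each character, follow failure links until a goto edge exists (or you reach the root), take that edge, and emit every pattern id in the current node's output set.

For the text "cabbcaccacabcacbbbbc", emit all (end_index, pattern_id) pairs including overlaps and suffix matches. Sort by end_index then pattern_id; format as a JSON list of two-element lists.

Build automaton:
Trie nodes:
  n0 'ε': a→16 b→12 c→1
  n1 'c': a→7 c→2
  n2 'cc': b→3
  n3 'ccb': c→4
  n4 'ccbc': a→5
  n5 'ccbca': a→6
  n6 'ccbcaa': ·  ←P0
  n7 'ca': b→8 c→10  ←P5
  n8 'cab': b→9
  n9 'cabb': ·  ←P1
  n10 'cac': b→11
  n11 'cacb': ·  ←P2
  n12 'b': b→21 c→13
  n13 'bc': a→14
  n14 'bca': c→15
  n15 'bcac': ·  ←P3
  n16 'a': a→17
  n17 'aa': a→18
  n18 'aaa': c→19
  n19 'aaac': b→20
  n20 'aaacb': ·  ←P4
  n21 'bb': ·  ←P6

Failure links (BFS by depth):
  n1('c'): parent n0 fail=0; on 'c' 0 → fail=0;  out ∅∪∅=∅
  n12('b'): parent n0 fail=0; on 'b' 0 → fail=0;  out ∅∪∅=∅
  n16('a'): parent n0 fail=0; on 'a' 0 → fail=0;  out ∅∪∅=∅
  n2('cc'): parent n1 fail=0; on 'c' 0 → fail=1;  out ∅∪∅=∅
  n7('ca'): parent n1 fail=0; on 'a' 0 → fail=16;  out {5}∪∅={5}
  n13('bc'): parent n12 fail=0; on 'c' 0 → fail=1;  out ∅∪∅=∅
  n17('aa'): parent n16 fail=0; on 'a' 0 → fail=16;  out ∅∪∅=∅
  n21('bb'): parent n12 fail=0; on 'b' 0 → fail=12;  out {6}∪∅={6}
  n3('ccb'): parent n2 fail=1; on 'b' 1→0 → fail=12;  out ∅∪∅=∅
  n8('cab'): parent n7 fail=16; on 'b' 16→0 → fail=12;  out ∅∪∅=∅
  n10('cac'): parent n7 fail=16; on 'c' 16→0 → fail=1;  out ∅∪∅=∅
  n14('bca'): parent n13 fail=1; on 'a' 1 → fail=7;  out ∅∪{5}={5}
  n18('aaa'): parent n17 fail=16; on 'a' 16 → fail=17;  out ∅∪∅=∅
  n4('ccbc'): parent n3 fail=12; on 'c' 12 → fail=13;  out ∅∪∅=∅
  n9('cabb'): parent n8 fail=12; on 'b' 12 → fail=21;  out {1}∪{6}={1,6}
  n11('cacb'): parent n10 fail=1; on 'b' 1→0 → fail=12;  out {2}∪∅={2}
  n15('bcac'): parent n14 fail=7; on 'c' 7 → fail=10;  out {3}∪∅={3}
  n19('aaac'): parent n18 fail=17; on 'c' 17→16→0 → fail=1;  out ∅∪∅=∅
  n5('ccbca'): parent n4 fail=13; on 'a' 13 → fail=14;  out ∅∪{5}={5}
  n20('aaacb'): parent n19 fail=1; on 'b' 1→0 → fail=12;  out {4}∪∅={4}
  n6('ccbcaa'): parent n5 fail=14; on 'a' 14→7→16 → fail=17;  out {0}∪∅={0}

Run:
i=0 'c': node 0→1
i=1 'a': node 1→7  → match P5@[0:1]
i=2 'b': node 7→8
i=3 'b': node 8→9  → match P1@[0:3],P6@[2:3]
i=4 'c': node 9→13 (fail-walked)
i=5 'a': node 13→14  → match P5@[4:5]
i=6 'c': node 14→15  → match P3@[3:6]
i=7 'c': node 15→2 (fail-walked)
i=8 'a': node 2→7 (fail-walked)  → match P5@[7:8]
i=9 'c': node 7→10
i=10 'a': node 10→7 (fail-walked)  → match P5@[9:10]
i=11 'b': node 7→8
i=12 'c': node 8→13 (fail-walked)
i=13 'a': node 13→14  → match P5@[12:13]
i=14 'c': node 14→15  → match P3@[11:14]
i=15 'b': node 15→11 (fail-walked)  → match P2@[12:15]
i=16 'b': node 11→21 (fail-walked)  → match P6@[15:16]
i=17 'b': node 21→21 (fail-walked)  → match P6@[16:17]
i=18 'b': node 21→21 (fail-walked)  → match P6@[17:18]
i=19 'c': node 21→13 (fail-walked)

Result: [[1,5],[3,1],[3,6],[5,5],[6,3],[8,5],[10,5],[13,5],[14,3],[15,2],[16,6],[17,6],[18,6]]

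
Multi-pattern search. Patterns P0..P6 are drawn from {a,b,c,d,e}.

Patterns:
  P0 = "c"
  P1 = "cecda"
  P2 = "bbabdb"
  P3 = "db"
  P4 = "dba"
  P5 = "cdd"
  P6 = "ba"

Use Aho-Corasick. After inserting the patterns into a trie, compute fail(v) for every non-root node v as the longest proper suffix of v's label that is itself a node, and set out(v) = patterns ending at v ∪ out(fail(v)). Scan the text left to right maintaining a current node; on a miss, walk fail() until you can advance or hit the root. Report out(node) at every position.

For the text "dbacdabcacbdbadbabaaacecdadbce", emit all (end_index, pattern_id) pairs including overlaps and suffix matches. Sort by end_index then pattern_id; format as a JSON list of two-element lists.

Build automaton:
Trie nodes:
  n0 'ε': b→6 c→1 d→12
  n1 'c': d→15 e→2  ←P0
  n2 'ce': c→3
  n3 'cec': d→4
  n4 'cecd': a→5
  n5 'cecda': ·  ←P1
  n6 'b': a→17 b→7
  n7 'bb': a→8
  n8 'bba': b→9
  n9 'bbab': d→10
  n10 'bbabd': b→11
  n11 'bbabdb': ·  ←P2
  n12 'd': b→13
  n13 'db': a→14  ←P3
  n14 'dba': ·  ←P4
  n15 'cd': d→16
  n16 'cdd': ·  ←P5
  n17 'ba': ·  ←P6

Failure links (BFS by depth):
  n1('c'): parent n0 fail=0; on 'c' 0 → fail=0;  out {0}∪∅={0}
  n6('b'): parent n0 fail=0; on 'b' 0 → fail=0;  out ∅∪∅=∅
  n12('d'): parent n0 fail=0; on 'd' 0 → fail=0;  out ∅∪∅=∅
  n2('ce'): parent n1 fail=0; on 'e' 0 → fail=0;  out ∅∪∅=∅
  n7('bb'): parent n6 fail=0; on 'b' 0 → fail=6;  out ∅∪∅=∅
  n13('db'): parent n12 fail=0; on 'b' 0 → fail=6;  out {3}∪∅={3}
  n15('cd'): parent n1 fail=0; on 'd' 0 → fail=12;  out ∅∪∅=∅
  n17('ba'): parent n6 fail=0; on 'a' 0 → fail=0;  out {6}∪∅={6}
  n3('cec'): parent n2 fail=0; on 'c' 0 → fail=1;  out ∅∪{0}={0}
  n8('bba'): parent n7 fail=6; on 'a' 6 → fail=17;  out ∅∪{6}={6}
  n14('dba'): parent n13 fail=6; on 'a' 6 → fail=17;  out {4}∪{6}={4,6}
  n16('cdd'): parent n15 fail=12; on 'd' 12→0 → fail=12;  out {5}∪∅={5}
  n4('cecd'): parent n3 fail=1; on 'd' 1 → fail=15;  out ∅∪∅=∅
  n9('bbab'): parent n8 fail=17; on 'b' 17→0 → fail=6;  out ∅∪∅=∅
  n5('cecda'): parent n4 fail=15; on 'a' 15→12→0 → fail=0;  out {1}∪∅={1}
  n10('bbabd'): parent n9 fail=6; on 'd' 6→0 → fail=12;  out ∅∪∅=∅
  n11('bbabdb'): parent n10 fail=12; on 'b' 12 → fail=13;  out {2}∪{3}={2,3}

Run:
pos 0 'd': at 12
pos 1 'b': at 13  → match P3@[0:1]
pos 2 'a': at 14  → match P4@[0:2],P6@[1:2]
pos 3 'c': at 1 (via fail)  → match P0@[3:3]
pos 4 'd': at 15
pos 5 'a': at 0 (via fail)
pos 6 'b': at 6
pos 7 'c': at 1 (via fail)  → match P0@[7:7]
pos 8 'a': at 0 (via fail)
pos 9 'c': at 1  → match P0@[9:9]
pos 10 'b': at 6 (via fail)
pos 11 'd': at 12 (via fail)
pos 12 'b': at 13  → match P3@[11:12]
pos 13 'a': at 14  → match P4@[11:13],P6@[12:13]
pos 14 'd': at 12 (via fail)
pos 15 'b': at 13  → match P3@[14:15]
pos 16 'a': at 14  → match P4@[14:16],P6@[15:16]
pos 17 'b': at 6 (via fail)
pos 18 'a': at 17  → match P6@[17:18]
pos 19 'a': at 0 (via fail)
pos 20 'a': at 0
pos 21 'c': at 1  → match P0@[21:21]
pos 22 'e': at 2
pos 23 'c': at 3  → match P0@[23:23]
pos 24 'd': at 4
pos 25 'a': at 5  → match P1@[21:25]
pos 26 'd': at 12 (via fail)
pos 27 'b': at 13  → match P3@[26:27]
pos 28 'c': at 1 (via fail)  → match P0@[28:28]
pos 29 'e': at 2

Matches: [[1,3],[2,4],[2,6],[3,0],[7,0],[9,0],[12,3],[13,4],[13,6],[15,3],[16,4],[16,6],[18,6],[21,0],[23,0],[25,1],[27,3],[28,0]]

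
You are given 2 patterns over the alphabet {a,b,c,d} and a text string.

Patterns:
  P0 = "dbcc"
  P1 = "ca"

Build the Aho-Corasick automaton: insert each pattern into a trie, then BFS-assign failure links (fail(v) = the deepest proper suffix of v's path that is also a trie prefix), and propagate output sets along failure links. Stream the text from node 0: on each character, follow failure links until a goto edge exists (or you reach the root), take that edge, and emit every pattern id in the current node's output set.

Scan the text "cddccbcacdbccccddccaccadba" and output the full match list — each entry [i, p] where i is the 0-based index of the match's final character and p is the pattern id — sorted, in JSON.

Build automaton:
Trie (insert patterns):
  0='ε' goto c→5 d→1
  1='d' goto b→2
  2='db' goto c→3
  3='dbc' goto c→4
  4='dbcc' goto ·  ←P0
  5='c' goto a→6
  6='ca' goto ·  ←P1

BFS fail/out derivation:
  fail(1) 'd': from fail(0)=0 chase 'd': 0 ⇒ 0;  out=∅∪out(0)=∅
  fail(5) 'c': from fail(0)=0 chase 'c': 0 ⇒ 0;  out=∅∪out(0)=∅
  fail(2) 'db': from fail(1)=0 chase 'b': 0 ⇒ 0;  out=∅∪out(0)=∅
  fail(6) 'ca': from fail(5)=0 chase 'a': 0 ⇒ 0;  out={1}∪out(0)={1}
  fail(3) 'dbc': from fail(2)=0 chase 'c': 0 ⇒ 5;  out=∅∪out(5)=∅
  fail(4) 'dbcc': from fail(3)=5 chase 'c': 5→0 ⇒ 5;  out={0}∪out(5)={0}

Text stream:
pos 0 'c': at 5
pos 1 'd': at 1 ·f
pos 2 'd': at 1 ·f
pos 3 'c': at 5 ·f
pos 4 'c': at 5 ·f
pos 5 'b': at 0 ·f
pos 6 'c': at 5
pos 7 'a': at 6  → match P1@[6:7]
pos 8 'c': at 5 ·f
pos 9 'd': at 1 ·f
pos 10 'b': at 2
pos 11 'c': at 3
pos 12 'c': at 4  → match P0@[9:12]
pos 13 'c': at 5 ·f
pos 14 'c': at 5 ·f
pos 15 'd': at 1 ·f
pos 16 'd': at 1 ·f
pos 17 'c': at 5 ·f
pos 18 'c': at 5 ·f
pos 19 'a': at 6  → match P1@[18:19]
pos 20 'c': at 5 ·f
pos 21 'c': at 5 ·f
pos 22 'a': at 6  → match P1@[21:22]
pos 23 'd': at 1 ·f
pos 24 'b': at 2
pos 25 'a': at 0 ·f

All matches (sorted): [[7,1],[12,0],[19,1],[22,1]]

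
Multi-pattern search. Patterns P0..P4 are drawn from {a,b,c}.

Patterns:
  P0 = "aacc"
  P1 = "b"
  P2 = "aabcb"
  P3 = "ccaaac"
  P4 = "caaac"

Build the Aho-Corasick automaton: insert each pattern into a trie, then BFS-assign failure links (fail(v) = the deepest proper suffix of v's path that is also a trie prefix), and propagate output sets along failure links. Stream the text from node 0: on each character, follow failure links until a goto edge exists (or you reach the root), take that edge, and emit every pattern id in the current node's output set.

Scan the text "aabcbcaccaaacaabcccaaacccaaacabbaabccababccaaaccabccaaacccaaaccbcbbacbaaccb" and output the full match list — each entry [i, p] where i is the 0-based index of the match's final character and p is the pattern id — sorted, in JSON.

Build automaton:
Trie nodes:
  0='ε' goto a→1 b→5 c→9
  1='a' goto a→2
  2='aa' goto b→6 c→3
  3='aac' goto c→4
  4='aacc' goto ·  ←P0
  5='b' goto ·  ←P1
  6='aab' goto c→7
  7='aabc' goto b→8
  8='aabcb' goto ·  ←P2
  9='c' goto a→15 c→10
  10='cc' goto a→11
  11='cca' goto a→12
  12='ccaa' goto a→13
  13='ccaaa' goto c→14
  14='ccaaac' goto ·  ←P3
  15='ca' goto a→16
  16='caa' goto a→17
  17='caaa' goto c→18
  18='caaac' goto ·  ←P4

Failure links (BFS by depth):
  fail(1) 'a': from fail(0)=0 chase 'a': 0 ⇒ 0;  out=∅∪out(0)=∅
  fail(5) 'b': from fail(0)=0 chase 'b': 0 ⇒ 0;  out={1}∪out(0)={1}
  fail(9) 'c': from fail(0)=0 chase 'c': 0 ⇒ 0;  out=∅∪out(0)=∅
  fail(2) 'aa': from fail(1)=0 chase 'a': 0 ⇒ 1;  out=∅∪out(1)=∅
  fail(10) 'cc': from fail(9)=0 chase 'c': 0 ⇒ 9;  out=∅∪out(9)=∅
  fail(15) 'ca': from fail(9)=0 chase 'a': 0 ⇒ 1;  out=∅∪out(1)=∅
  fail(3) 'aac': from fail(2)=1 chase 'c': 1→0 ⇒ 9;  out=∅∪out(9)=∅
  fail(6) 'aab': from fail(2)=1 chase 'b': 1→0 ⇒ 5;  out=∅∪out(5)={1}
  fail(11) 'cca': from fail(10)=9 chase 'a': 9 ⇒ 15;  out=∅∪out(15)=∅
  fail(16) 'caa': from fail(15)=1 chase 'a': 1 ⇒ 2;  out=∅∪out(2)=∅
  fail(4) 'aacc': from fail(3)=9 chase 'c': 9 ⇒ 10;  out={0}∪out(10)={0}
  fail(7) 'aabc': from fail(6)=5 chase 'c': 5→0 ⇒ 9;  out=∅∪out(9)=∅
  fail(12) 'ccaa': from fail(11)=15 chase 'a': 15 ⇒ 16;  out=∅∪out(16)=∅
  fail(17) 'caaa': from fail(16)=2 chase 'a': 2→1 ⇒ 2;  out=∅∪out(2)=∅
  fail(8) 'aabcb': from fail(7)=9 chase 'b': 9→0 ⇒ 5;  out={2}∪out(5)={1,2}
  fail(13) 'ccaaa': from fail(12)=16 chase 'a': 16 ⇒ 17;  out=∅∪out(17)=∅
  fail(18) 'caaac': from fail(17)=2 chase 'c': 2 ⇒ 3;  out={4}∪out(3)={4}
  fail(14) 'ccaaac': from fail(13)=17 chase 'c': 17 ⇒ 18;  out={3}∪out(18)={3,4}

Run:
pos 0 'a': at 1
pos 1 'a': at 2
pos 2 'b': at 6  ** P1@[2:2]
pos 3 'c': at 7
pos 4 'b': at 8  ** P1@[4:4],P2@[0:4]
pos 5 'c': at 9 (fail-walked)
pos 6 'a': at 15
pos 7 'c': at 9 (fail-walked)
pos 8 'c': at 10
pos 9 'a': at 11
pos 10 'a': at 12
pos 11 'a': at 13
pos 12 'c': at 14  ** P3@[7:12],P4@[8:12]
pos 13 'a': at 15 (fail-walked)
pos 14 'a': at 16
pos 15 'b': at 6 (fail-walked)  ** P1@[15:15]
pos 16 'c': at 7
pos 17 'c': at 10 (fail-walked)
pos 18 'c': at 10 (fail-walked)
pos 19 'a': at 11
pos 20 'a': at 12
pos 21 'a': at 13
pos 22 'c': at 14  ** P3@[17:22],P4@[18:22]
pos 23 'c': at 4 (fail-walked)  ** P0@[20:23]
pos 24 'c': at 10 (fail-walked)
pos 25 'a': at 11
pos 26 'a': at 12
pos 27 'a': at 13
pos 28 'c': at 14  ** P3@[23:28],P4@[24:28]
pos 29 'a': at 15 (fail-walked)
pos 30 'b': at 5 (fail-walked)  ** P1@[30:30]
pos 31 'b': at 5 (fail-walked)  ** P1@[31:31]
pos 32 'a': at 1 (fail-walked)
pos 33 'a': at 2
pos 34 'b': at 6  ** P1@[34:34]
pos 35 'c': at 7
pos 36 'c': at 10 (fail-walked)
pos 37 'a': at 11
pos 38 'b': at 5 (fail-walked)  ** P1@[38:38]
pos 39 'a': at 1 (fail-walked)
pos 40 'b': at 5 (fail-walked)  ** P1@[40:40]
pos 41 'c': at 9 (fail-walked)
pos 42 'c': at 10
pos 43 'a': at 11
pos 44 'a': at 12
pos 45 'a': at 13
pos 46 'c': at 14  ** P3@[41:46],P4@[42:46]
pos 47 'c': at 4 (fail-walked)  ** P0@[44:47]
pos 48 'a': at 11 (fail-walked)
pos 49 'b': at 5 (fail-walked)  ** P1@[49:49]
pos 50 'c': at 9 (fail-walked)
pos 51 'c': at 10
pos 52 'a': at 11
pos 53 'a': at 12
pos 54 'a': at 13
pos 55 'c': at 14  ** P3@[50:55],P4@[51:55]
pos 56 'c': at 4 (fail-walked)  ** P0@[53:56]
pos 57 'c': at 10 (fail-walked)
pos 58 'a': at 11
pos 59 'a': at 12
pos 60 'a': at 13
pos 61 'c': at 14  ** P3@[56:61],P4@[57:61]
pos 62 'c': at 4 (fail-walked)  ** P0@[59:62]
pos 63 'b': at 5 (fail-walked)  ** P1@[63:63]
pos 64 'c': at 9 (fail-walked)
pos 65 'b': at 5 (fail-walked)  ** P1@[65:65]
pos 66 'b': at 5 (fail-walked)  ** P1@[66:66]
pos 67 'a': at 1 (fail-walked)
pos 68 'c': at 9 (fail-walked)
pos 69 'b': at 5 (fail-walked)  ** P1@[69:69]
pos 70 'a': at 1 (fail-walked)
pos 71 'a': at 2
pos 72 'c': at 3
pos 73 'c': at 4  ** P0@[70:73]
pos 74 'b': at 5 (fail-walked)  ** P1@[74:74]

Matches: [[2,1],[4,1],[4,2],[12,3],[12,4],[15,1],[22,3],[22,4],[23,0],[28,3],[28,4],[30,1],[31,1],[34,1],[38,1],[40,1],[46,3],[46,4],[47,0],[49,1],[55,3],[55,4],[56,0],[61,3],[61,4],[62,0],[63,1],[65,1],[66,1],[69,1],[73,0],[74,1]]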